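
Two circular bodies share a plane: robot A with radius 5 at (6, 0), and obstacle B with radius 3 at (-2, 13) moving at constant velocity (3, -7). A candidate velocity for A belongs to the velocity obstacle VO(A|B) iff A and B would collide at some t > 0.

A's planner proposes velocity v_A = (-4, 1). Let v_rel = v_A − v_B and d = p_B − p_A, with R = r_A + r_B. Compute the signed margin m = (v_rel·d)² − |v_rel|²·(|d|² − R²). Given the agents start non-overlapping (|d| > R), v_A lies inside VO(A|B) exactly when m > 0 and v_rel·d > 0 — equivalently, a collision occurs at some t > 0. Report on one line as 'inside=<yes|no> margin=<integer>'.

d = (-8, 13),  |d|² = 233;  R = 5+3 = 8,  c = 233−8² = 169
v_rel = (-7, 8),  |v_rel|² = 113;  v_rel·d = (-7)·(-8) + (8)·(13) = 160
113·t² − 320·t + 169 = 0  ⇒  m = 160² − 113·169 = 6503
m = 6503 > 0,  v_rel·d = 160 > 0  ⇒  inside

inside=yes margin=6503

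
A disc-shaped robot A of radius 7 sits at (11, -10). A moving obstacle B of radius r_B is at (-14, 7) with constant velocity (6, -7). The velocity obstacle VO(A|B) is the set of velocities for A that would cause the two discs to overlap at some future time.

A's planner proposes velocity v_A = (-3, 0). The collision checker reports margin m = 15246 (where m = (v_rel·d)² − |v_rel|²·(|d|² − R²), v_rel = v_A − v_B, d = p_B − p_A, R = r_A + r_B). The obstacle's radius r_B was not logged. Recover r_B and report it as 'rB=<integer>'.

m = 15246
d = (-25, 17);  v_rel = (-9, 7),  |v_rel|² = 130
v_rel×d = (-9)·(17) − (7)·(-25) = 22
since m = R²·130 − 22²:  R² = (484 + 15246) / 130 = 121
R = √121 = 11  ⇒  r_B = 11 − 7 = 4

rB=4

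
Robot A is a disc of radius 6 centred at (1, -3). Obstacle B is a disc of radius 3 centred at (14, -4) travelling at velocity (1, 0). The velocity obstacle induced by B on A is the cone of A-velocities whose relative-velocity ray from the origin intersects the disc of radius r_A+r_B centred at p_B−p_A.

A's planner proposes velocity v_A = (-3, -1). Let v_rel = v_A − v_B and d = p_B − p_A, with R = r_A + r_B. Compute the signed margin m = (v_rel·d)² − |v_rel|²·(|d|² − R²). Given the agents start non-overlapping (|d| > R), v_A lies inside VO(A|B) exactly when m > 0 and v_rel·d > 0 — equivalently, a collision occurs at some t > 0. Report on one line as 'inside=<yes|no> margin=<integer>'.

d = (13, -1),  |d|² = 170;  R = 6+3 = 9,  c = 170−9² = 89
v_rel = (-4, -1),  |v_rel|² = 17;  v_rel·d = (-4)·(13) + (-1)·(-1) = -51
17·t² + 102·t + 89 = 0  ⇒  m = (-51)² − 17·89 = 1088
m = 1088 > 0,  v_rel·d = -51 < 0  ⇒  outside

inside=no margin=1088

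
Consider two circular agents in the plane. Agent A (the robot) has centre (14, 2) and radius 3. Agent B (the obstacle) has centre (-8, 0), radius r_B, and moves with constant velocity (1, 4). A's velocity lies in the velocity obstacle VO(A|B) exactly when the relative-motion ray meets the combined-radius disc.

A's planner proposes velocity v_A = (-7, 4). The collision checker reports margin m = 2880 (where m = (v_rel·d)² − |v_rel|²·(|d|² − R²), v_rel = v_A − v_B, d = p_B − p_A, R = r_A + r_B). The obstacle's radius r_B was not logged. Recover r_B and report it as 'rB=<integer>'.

m = 2880
d = (-22, -2);  v_rel = (-8, 0),  |v_rel|² = 64
v_rel×d = (-8)·(-2) − (0)·(-22) = 16
since m = R²·64 − 16²:  R² = (256 + 2880) / 64 = 49
R = √49 = 7  ⇒  r_B = 7 − 3 = 4

rB=4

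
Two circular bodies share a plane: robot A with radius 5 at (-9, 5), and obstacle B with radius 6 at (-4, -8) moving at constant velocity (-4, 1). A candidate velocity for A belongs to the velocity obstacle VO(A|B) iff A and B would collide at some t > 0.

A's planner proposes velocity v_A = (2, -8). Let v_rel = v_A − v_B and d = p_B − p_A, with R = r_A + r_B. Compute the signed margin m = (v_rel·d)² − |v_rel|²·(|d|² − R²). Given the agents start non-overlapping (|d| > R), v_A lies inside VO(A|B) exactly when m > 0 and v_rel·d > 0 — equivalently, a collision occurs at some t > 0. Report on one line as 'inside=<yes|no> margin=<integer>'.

d = (5, -13),  |d|² = 194;  R = 5+6 = 11,  c = 194−11² = 73
v_rel = (6, -9),  |v_rel|² = 117;  v_rel·d = (6)·(5) + (-9)·(-13) = 147
117·t² − 294·t + 73 = 0  ⇒  m = 147² − 117·73 = 13068
m = 13068 > 0,  v_rel·d = 147 > 0  ⇒  inside

inside=yes margin=13068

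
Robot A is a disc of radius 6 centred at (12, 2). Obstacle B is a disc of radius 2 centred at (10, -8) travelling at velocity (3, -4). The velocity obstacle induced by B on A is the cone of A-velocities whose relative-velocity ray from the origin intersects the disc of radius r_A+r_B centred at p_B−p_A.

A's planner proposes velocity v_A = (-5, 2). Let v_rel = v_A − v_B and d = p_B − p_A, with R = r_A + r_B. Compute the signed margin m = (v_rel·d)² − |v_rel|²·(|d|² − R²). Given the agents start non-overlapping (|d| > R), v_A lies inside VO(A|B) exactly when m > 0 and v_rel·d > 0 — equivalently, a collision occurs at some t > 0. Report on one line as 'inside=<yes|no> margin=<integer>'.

d = (-2, -10),  |d|² = 104;  R = 6+2 = 8,  c = 104−8² = 40
v_rel = (-8, 6),  |v_rel|² = 100;  v_rel·d = (-8)·(-2) + (6)·(-10) = -44
100·t² + 88·t + 40 = 0  ⇒  m = (-44)² − 100·40 = -2064
m = -2064 < 0,  v_rel·d = -44 < 0  ⇒  outside

inside=no margin=-2064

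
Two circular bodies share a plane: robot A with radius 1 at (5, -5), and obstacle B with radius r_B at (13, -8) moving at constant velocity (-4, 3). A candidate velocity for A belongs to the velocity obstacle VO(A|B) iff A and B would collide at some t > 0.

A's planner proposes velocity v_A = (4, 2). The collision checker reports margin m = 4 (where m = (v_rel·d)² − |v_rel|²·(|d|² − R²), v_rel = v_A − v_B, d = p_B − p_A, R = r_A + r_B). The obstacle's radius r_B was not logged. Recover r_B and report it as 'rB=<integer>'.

m = 4
d = (8, -3);  v_rel = (8, -1),  |v_rel|² = 65
v_rel×d = (8)·(-3) − (-1)·(8) = -16
since m = R²·65 − (-16)²:  R² = (256 + 4) / 65 = 4
R = √4 = 2  ⇒  r_B = 2 − 1 = 1

rB=1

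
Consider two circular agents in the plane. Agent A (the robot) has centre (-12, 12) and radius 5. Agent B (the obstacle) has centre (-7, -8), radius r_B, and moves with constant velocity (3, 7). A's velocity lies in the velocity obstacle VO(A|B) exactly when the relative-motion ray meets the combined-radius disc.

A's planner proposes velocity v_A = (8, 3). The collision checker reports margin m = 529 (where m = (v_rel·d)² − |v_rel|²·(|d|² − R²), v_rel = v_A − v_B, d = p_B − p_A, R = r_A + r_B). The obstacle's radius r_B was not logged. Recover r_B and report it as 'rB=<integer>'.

m = 529
d = (5, -20);  v_rel = (5, -4),  |v_rel|² = 41
v_rel×d = (5)·(-20) − (-4)·(5) = -80
since m = R²·41 − (-80)²:  R² = (6400 + 529) / 41 = 169
R = √169 = 13  ⇒  r_B = 13 − 5 = 8

rB=8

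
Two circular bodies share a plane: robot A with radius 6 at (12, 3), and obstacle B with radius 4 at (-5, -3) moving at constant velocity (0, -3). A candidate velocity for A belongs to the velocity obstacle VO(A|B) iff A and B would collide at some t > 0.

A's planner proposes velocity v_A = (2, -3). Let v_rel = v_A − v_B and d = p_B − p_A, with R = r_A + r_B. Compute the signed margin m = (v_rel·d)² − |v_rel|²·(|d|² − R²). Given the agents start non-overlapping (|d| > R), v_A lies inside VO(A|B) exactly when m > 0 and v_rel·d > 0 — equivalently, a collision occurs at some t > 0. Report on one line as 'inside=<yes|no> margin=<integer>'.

d = (-17, -6),  |d|² = 325;  R = 6+4 = 10,  c = 325−10² = 225
v_rel = (2, 0),  |v_rel|² = 4;  v_rel·d = (2)·(-17) + (0)·(-6) = -34
4·t² + 68·t + 225 = 0  ⇒  m = (-34)² − 4·225 = 256
m = 256 > 0,  v_rel·d = -34 < 0  ⇒  outside

inside=no margin=256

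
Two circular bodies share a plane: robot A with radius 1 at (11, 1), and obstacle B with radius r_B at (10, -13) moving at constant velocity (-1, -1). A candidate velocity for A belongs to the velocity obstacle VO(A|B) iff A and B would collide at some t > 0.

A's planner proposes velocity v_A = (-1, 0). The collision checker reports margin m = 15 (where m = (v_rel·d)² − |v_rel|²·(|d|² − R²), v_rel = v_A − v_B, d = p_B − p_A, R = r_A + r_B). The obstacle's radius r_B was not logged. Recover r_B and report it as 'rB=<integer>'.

m = 15
d = (-1, -14);  v_rel = (0, 1),  |v_rel|² = 1
v_rel×d = (0)·(-14) − (1)·(-1) = 1
since m = R²·1 − 1²:  R² = (1 + 15) / 1 = 16
R = √16 = 4  ⇒  r_B = 4 − 1 = 3

rB=3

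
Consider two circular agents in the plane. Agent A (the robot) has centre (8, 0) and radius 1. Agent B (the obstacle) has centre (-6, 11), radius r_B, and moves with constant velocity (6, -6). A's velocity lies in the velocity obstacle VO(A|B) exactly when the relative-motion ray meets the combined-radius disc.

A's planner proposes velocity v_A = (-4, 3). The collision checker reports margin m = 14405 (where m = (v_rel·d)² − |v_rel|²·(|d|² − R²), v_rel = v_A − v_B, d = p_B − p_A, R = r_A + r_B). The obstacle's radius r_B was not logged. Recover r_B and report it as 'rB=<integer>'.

m = 14405
d = (-14, 11);  v_rel = (-10, 9),  |v_rel|² = 181
v_rel×d = (-10)·(11) − (9)·(-14) = 16
since m = R²·181 − 16²:  R² = (256 + 14405) / 181 = 81
R = √81 = 9  ⇒  r_B = 9 − 1 = 8

rB=8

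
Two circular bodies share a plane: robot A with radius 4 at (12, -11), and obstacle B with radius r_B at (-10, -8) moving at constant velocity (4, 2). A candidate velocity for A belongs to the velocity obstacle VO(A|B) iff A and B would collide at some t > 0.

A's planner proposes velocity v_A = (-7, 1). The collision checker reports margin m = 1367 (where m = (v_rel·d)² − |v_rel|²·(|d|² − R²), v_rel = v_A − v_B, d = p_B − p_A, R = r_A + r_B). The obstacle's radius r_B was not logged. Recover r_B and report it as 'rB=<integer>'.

m = 1367
d = (-22, 3);  v_rel = (-11, -1),  |v_rel|² = 122
v_rel×d = (-11)·(3) − (-1)·(-22) = -55
since m = R²·122 − (-55)²:  R² = (3025 + 1367) / 122 = 36
R = √36 = 6  ⇒  r_B = 6 − 4 = 2

rB=2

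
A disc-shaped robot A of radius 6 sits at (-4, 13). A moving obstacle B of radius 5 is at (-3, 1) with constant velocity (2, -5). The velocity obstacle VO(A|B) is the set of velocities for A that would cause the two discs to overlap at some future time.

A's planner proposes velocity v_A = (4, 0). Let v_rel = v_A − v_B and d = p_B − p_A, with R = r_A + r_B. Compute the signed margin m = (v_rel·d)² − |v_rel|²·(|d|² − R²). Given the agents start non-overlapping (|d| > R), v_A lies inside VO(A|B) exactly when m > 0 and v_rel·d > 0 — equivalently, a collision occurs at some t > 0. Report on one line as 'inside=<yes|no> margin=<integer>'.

d = (1, -12),  |d|² = 145;  R = 6+5 = 11,  c = 145−11² = 24
v_rel = (2, 5),  |v_rel|² = 29;  v_rel·d = (2)·(1) + (5)·(-12) = -58
29·t² + 116·t + 24 = 0  ⇒  m = (-58)² − 29·24 = 2668
m = 2668 > 0,  v_rel·d = -58 < 0  ⇒  outside

inside=no margin=2668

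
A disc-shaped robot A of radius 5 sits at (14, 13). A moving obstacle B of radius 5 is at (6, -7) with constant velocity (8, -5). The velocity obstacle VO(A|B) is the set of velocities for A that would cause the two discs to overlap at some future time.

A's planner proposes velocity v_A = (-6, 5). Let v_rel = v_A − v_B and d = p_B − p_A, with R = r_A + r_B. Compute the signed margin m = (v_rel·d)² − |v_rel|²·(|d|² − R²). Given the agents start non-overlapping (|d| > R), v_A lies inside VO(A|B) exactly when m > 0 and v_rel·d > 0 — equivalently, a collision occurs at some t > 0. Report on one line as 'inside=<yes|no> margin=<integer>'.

d = (-8, -20),  |d|² = 464;  R = 5+5 = 10,  c = 464−10² = 364
v_rel = (-14, 10),  |v_rel|² = 296;  v_rel·d = (-14)·(-8) + (10)·(-20) = -88
296·t² + 176·t + 364 = 0  ⇒  m = (-88)² − 296·364 = -100000
m = -100000 < 0,  v_rel·d = -88 < 0  ⇒  outside

inside=no margin=-100000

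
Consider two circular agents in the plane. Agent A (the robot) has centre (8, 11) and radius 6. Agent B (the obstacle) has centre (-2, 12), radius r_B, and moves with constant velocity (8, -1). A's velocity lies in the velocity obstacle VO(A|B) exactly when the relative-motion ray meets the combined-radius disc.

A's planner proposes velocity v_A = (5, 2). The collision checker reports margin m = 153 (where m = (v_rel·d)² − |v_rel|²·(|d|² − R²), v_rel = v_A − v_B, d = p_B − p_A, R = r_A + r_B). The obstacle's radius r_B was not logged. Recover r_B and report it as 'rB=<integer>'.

m = 153
d = (-10, 1);  v_rel = (-3, 3),  |v_rel|² = 18
v_rel×d = (-3)·(1) − (3)·(-10) = 27
since m = R²·18 − 27²:  R² = (729 + 153) / 18 = 49
R = √49 = 7  ⇒  r_B = 7 − 6 = 1

rB=1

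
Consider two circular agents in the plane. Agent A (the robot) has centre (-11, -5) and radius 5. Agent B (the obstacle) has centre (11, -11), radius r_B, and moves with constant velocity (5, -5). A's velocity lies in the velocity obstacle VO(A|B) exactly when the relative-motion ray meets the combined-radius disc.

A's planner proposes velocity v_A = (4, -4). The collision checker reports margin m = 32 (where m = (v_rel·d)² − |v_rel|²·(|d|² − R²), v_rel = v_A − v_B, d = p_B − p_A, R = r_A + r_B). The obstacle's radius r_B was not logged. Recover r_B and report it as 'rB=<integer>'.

m = 32
d = (22, -6);  v_rel = (-1, 1),  |v_rel|² = 2
v_rel×d = (-1)·(-6) − (1)·(22) = -16
since m = R²·2 − (-16)²:  R² = (256 + 32) / 2 = 144
R = √144 = 12  ⇒  r_B = 12 − 5 = 7

rB=7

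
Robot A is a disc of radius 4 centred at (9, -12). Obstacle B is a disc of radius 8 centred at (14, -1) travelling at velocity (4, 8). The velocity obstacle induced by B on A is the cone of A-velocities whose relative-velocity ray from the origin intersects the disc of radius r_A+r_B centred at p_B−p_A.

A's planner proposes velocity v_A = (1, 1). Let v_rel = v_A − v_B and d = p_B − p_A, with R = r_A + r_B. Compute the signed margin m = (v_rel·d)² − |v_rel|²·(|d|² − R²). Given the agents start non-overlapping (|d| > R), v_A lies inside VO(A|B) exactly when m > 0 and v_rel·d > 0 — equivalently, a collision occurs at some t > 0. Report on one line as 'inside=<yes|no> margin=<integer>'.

d = (5, 11),  |d|² = 146;  R = 4+8 = 12,  c = 146−12² = 2
v_rel = (-3, -7),  |v_rel|² = 58;  v_rel·d = (-3)·(5) + (-7)·(11) = -92
58·t² + 184·t + 2 = 0  ⇒  m = (-92)² − 58·2 = 8348
m = 8348 > 0,  v_rel·d = -92 < 0  ⇒  outside

inside=no margin=8348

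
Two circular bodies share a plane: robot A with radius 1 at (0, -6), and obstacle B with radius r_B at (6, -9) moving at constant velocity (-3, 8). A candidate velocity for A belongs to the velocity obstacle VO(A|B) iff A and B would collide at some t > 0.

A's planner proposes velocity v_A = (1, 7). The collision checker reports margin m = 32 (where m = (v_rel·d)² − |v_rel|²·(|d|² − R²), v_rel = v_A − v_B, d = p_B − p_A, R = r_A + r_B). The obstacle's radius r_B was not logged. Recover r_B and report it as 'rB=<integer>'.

m = 32
d = (6, -3);  v_rel = (4, -1),  |v_rel|² = 17
v_rel×d = (4)·(-3) − (-1)·(6) = -6
since m = R²·17 − (-6)²:  R² = (36 + 32) / 17 = 4
R = √4 = 2  ⇒  r_B = 2 − 1 = 1

rB=1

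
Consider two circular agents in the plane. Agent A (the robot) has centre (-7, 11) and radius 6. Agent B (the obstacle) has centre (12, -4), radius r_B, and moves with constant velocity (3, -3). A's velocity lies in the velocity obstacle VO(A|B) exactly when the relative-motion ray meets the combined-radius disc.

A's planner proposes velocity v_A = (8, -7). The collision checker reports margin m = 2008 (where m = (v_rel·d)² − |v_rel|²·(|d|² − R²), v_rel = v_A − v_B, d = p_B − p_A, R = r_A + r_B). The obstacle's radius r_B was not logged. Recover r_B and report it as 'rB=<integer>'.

m = 2008
d = (19, -15);  v_rel = (5, -4),  |v_rel|² = 41
v_rel×d = (5)·(-15) − (-4)·(19) = 1
since m = R²·41 − 1²:  R² = (1 + 2008) / 41 = 49
R = √49 = 7  ⇒  r_B = 7 − 6 = 1

rB=1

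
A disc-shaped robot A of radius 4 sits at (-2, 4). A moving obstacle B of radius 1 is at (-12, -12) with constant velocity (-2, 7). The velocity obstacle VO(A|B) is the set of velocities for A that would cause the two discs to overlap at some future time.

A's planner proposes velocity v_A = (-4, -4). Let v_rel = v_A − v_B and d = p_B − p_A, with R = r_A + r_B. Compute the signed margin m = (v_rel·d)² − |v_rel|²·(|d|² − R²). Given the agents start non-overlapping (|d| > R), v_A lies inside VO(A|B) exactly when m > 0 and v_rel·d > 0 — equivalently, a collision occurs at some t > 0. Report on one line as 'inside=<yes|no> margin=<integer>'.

d = (-10, -16),  |d|² = 356;  R = 4+1 = 5,  c = 356−5² = 331
v_rel = (-2, -11),  |v_rel|² = 125;  v_rel·d = (-2)·(-10) + (-11)·(-16) = 196
125·t² − 392·t + 331 = 0  ⇒  m = 196² − 125·331 = -2959
m = -2959 < 0,  v_rel·d = 196 > 0  ⇒  outside

inside=no margin=-2959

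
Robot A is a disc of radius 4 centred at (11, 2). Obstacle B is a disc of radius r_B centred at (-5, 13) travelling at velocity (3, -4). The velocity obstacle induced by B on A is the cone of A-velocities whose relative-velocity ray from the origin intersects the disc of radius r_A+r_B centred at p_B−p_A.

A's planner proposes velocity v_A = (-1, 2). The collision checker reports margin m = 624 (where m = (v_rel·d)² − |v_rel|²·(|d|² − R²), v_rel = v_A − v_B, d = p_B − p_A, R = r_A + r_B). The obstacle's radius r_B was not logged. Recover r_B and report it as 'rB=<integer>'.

m = 624
d = (-16, 11);  v_rel = (-4, 6),  |v_rel|² = 52
v_rel×d = (-4)·(11) − (6)·(-16) = 52
since m = R²·52 − 52²:  R² = (2704 + 624) / 52 = 64
R = √64 = 8  ⇒  r_B = 8 − 4 = 4

rB=4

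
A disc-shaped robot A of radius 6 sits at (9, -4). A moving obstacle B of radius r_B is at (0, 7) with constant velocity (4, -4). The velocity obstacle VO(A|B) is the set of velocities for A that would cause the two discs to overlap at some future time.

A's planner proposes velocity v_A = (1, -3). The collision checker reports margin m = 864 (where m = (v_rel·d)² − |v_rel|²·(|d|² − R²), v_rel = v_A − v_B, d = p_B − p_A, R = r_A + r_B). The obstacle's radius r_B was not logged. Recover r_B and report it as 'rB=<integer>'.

m = 864
d = (-9, 11);  v_rel = (-3, 1),  |v_rel|² = 10
v_rel×d = (-3)·(11) − (1)·(-9) = -24
since m = R²·10 − (-24)²:  R² = (576 + 864) / 10 = 144
R = √144 = 12  ⇒  r_B = 12 − 6 = 6

rB=6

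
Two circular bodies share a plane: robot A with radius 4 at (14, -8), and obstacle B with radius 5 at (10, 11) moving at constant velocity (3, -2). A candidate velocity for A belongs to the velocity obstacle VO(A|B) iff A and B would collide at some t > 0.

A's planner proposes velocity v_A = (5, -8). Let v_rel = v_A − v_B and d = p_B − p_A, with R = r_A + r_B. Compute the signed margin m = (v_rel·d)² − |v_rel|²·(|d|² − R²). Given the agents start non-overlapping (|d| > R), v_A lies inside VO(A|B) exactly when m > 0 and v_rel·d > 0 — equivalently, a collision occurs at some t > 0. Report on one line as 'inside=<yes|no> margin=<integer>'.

d = (-4, 19),  |d|² = 377;  R = 4+5 = 9,  c = 377−9² = 296
v_rel = (2, -6),  |v_rel|² = 40;  v_rel·d = (2)·(-4) + (-6)·(19) = -122
40·t² + 244·t + 296 = 0  ⇒  m = (-122)² − 40·296 = 3044
m = 3044 > 0,  v_rel·d = -122 < 0  ⇒  outside

inside=no margin=3044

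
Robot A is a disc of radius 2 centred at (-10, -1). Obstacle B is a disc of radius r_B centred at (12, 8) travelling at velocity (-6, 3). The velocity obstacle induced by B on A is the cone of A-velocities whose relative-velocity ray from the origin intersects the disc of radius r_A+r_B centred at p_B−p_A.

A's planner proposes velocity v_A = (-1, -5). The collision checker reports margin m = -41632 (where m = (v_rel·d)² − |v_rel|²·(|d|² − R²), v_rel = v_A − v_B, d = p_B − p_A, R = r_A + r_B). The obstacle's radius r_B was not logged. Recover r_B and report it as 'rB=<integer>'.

m = -41632
d = (22, 9);  v_rel = (5, -8),  |v_rel|² = 89
v_rel×d = (5)·(9) − (-8)·(22) = 221
since m = R²·89 − 221²:  R² = (48841 + -41632) / 89 = 81
R = √81 = 9  ⇒  r_B = 9 − 2 = 7

rB=7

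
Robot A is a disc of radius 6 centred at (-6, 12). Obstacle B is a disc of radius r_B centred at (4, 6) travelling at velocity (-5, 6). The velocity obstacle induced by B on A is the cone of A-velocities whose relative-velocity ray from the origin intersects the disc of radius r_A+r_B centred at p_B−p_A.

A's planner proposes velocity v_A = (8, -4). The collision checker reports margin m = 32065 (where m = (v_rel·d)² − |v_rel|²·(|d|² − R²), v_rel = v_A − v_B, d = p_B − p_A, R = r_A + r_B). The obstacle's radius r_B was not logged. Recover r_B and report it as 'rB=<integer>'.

m = 32065
d = (10, -6);  v_rel = (13, -10),  |v_rel|² = 269
v_rel×d = (13)·(-6) − (-10)·(10) = 22
since m = R²·269 − 22²:  R² = (484 + 32065) / 269 = 121
R = √121 = 11  ⇒  r_B = 11 − 6 = 5

rB=5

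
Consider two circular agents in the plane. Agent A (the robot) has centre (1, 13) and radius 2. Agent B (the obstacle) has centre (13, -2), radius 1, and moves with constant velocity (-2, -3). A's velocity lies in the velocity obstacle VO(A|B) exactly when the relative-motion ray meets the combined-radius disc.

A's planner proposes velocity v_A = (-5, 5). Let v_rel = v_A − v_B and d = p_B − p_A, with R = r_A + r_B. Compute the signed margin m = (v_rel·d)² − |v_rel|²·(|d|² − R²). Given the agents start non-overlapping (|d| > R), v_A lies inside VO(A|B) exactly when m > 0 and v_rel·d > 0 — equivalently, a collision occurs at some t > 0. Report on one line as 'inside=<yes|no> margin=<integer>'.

d = (12, -15),  |d|² = 369;  R = 2+1 = 3,  c = 369−3² = 360
v_rel = (-3, 8),  |v_rel|² = 73;  v_rel·d = (-3)·(12) + (8)·(-15) = -156
73·t² + 312·t + 360 = 0  ⇒  m = (-156)² − 73·360 = -1944
m = -1944 < 0,  v_rel·d = -156 < 0  ⇒  outside

inside=no margin=-1944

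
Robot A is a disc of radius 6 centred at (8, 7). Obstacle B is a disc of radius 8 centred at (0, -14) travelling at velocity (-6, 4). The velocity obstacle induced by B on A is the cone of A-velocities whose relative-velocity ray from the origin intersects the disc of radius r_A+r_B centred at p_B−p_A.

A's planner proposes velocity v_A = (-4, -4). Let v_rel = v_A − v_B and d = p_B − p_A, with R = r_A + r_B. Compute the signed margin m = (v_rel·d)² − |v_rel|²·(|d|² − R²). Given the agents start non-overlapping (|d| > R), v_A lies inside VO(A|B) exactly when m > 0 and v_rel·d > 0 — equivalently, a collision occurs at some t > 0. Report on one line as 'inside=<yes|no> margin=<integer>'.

d = (-8, -21),  |d|² = 505;  R = 6+8 = 14,  c = 505−14² = 309
v_rel = (2, -8),  |v_rel|² = 68;  v_rel·d = (2)·(-8) + (-8)·(-21) = 152
68·t² − 304·t + 309 = 0  ⇒  m = 152² − 68·309 = 2092
m = 2092 > 0,  v_rel·d = 152 > 0  ⇒  inside

inside=yes margin=2092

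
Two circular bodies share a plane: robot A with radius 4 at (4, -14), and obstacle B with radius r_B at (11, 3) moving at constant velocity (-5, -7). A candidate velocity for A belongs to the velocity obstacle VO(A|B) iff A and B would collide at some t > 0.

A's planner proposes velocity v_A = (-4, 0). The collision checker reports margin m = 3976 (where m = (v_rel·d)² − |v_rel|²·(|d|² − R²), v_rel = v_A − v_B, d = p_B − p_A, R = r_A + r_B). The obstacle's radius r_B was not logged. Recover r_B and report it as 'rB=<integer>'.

m = 3976
d = (7, 17);  v_rel = (1, 7),  |v_rel|² = 50
v_rel×d = (1)·(17) − (7)·(7) = -32
since m = R²·50 − (-32)²:  R² = (1024 + 3976) / 50 = 100
R = √100 = 10  ⇒  r_B = 10 − 4 = 6

rB=6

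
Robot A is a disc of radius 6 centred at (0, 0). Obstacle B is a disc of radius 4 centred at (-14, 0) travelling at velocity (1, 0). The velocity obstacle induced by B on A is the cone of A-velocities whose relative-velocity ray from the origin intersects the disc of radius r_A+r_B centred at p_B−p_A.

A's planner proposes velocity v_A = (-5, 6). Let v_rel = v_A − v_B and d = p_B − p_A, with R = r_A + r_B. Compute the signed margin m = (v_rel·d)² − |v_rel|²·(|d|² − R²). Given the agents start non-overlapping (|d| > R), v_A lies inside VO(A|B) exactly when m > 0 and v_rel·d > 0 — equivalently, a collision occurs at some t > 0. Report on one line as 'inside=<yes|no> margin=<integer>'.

d = (-14, 0),  |d|² = 196;  R = 6+4 = 10,  c = 196−10² = 96
v_rel = (-6, 6),  |v_rel|² = 72;  v_rel·d = (-6)·(-14) + (6)·(0) = 84
72·t² − 168·t + 96 = 0  ⇒  m = 84² − 72·96 = 144
m = 144 > 0,  v_rel·d = 84 > 0  ⇒  inside

inside=yes margin=144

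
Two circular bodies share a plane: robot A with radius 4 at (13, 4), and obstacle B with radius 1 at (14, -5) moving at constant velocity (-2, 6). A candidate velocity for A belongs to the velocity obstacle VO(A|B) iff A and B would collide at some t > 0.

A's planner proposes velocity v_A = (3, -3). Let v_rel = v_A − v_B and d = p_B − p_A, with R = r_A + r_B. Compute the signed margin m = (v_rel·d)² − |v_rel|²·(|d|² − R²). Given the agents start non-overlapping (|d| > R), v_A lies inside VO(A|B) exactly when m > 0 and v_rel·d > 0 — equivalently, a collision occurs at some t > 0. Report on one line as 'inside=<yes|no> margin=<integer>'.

d = (1, -9),  |d|² = 82;  R = 4+1 = 5,  c = 82−5² = 57
v_rel = (5, -9),  |v_rel|² = 106;  v_rel·d = (5)·(1) + (-9)·(-9) = 86
106·t² − 172·t + 57 = 0  ⇒  m = 86² − 106·57 = 1354
m = 1354 > 0,  v_rel·d = 86 > 0  ⇒  inside

inside=yes margin=1354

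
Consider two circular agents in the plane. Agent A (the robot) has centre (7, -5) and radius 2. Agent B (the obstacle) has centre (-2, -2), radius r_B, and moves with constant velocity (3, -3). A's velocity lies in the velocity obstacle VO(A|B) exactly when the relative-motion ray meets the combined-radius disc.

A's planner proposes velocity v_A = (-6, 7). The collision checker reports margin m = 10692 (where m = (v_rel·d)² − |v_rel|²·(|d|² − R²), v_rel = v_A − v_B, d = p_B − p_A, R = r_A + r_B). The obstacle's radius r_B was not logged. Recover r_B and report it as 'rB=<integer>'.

m = 10692
d = (-9, 3);  v_rel = (-9, 10),  |v_rel|² = 181
v_rel×d = (-9)·(3) − (10)·(-9) = 63
since m = R²·181 − 63²:  R² = (3969 + 10692) / 181 = 81
R = √81 = 9  ⇒  r_B = 9 − 2 = 7

rB=7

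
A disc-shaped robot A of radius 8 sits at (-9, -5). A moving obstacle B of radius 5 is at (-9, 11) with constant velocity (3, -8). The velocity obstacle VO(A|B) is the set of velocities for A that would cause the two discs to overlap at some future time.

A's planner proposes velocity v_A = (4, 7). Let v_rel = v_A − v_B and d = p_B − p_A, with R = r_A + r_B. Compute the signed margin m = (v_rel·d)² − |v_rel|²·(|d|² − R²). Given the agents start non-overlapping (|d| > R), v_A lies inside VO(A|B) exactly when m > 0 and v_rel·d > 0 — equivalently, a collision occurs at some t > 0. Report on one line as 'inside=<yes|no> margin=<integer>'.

d = (0, 16),  |d|² = 256;  R = 8+5 = 13,  c = 256−13² = 87
v_rel = (1, 15),  |v_rel|² = 226;  v_rel·d = (1)·(0) + (15)·(16) = 240
226·t² − 480·t + 87 = 0  ⇒  m = 240² − 226·87 = 37938
m = 37938 > 0,  v_rel·d = 240 > 0  ⇒  inside

inside=yes margin=37938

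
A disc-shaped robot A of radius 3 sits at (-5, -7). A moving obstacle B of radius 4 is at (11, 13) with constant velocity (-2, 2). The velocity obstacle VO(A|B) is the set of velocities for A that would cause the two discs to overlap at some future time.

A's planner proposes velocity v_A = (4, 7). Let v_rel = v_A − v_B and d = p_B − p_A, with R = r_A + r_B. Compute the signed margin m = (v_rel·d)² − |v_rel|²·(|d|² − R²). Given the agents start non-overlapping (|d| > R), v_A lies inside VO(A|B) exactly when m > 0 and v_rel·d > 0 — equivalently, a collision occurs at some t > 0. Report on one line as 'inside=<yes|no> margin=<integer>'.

d = (16, 20),  |d|² = 656;  R = 3+4 = 7,  c = 656−7² = 607
v_rel = (6, 5),  |v_rel|² = 61;  v_rel·d = (6)·(16) + (5)·(20) = 196
61·t² − 392·t + 607 = 0  ⇒  m = 196² − 61·607 = 1389
m = 1389 > 0,  v_rel·d = 196 > 0  ⇒  inside

inside=yes margin=1389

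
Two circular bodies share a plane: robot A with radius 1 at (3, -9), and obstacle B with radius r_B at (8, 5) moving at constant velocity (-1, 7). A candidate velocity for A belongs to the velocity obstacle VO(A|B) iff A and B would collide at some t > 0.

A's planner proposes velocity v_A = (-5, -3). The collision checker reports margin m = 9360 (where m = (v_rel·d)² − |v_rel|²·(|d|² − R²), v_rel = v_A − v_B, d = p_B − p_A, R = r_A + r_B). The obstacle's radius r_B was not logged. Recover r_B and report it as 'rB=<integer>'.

m = 9360
d = (5, 14);  v_rel = (-4, -10),  |v_rel|² = 116
v_rel×d = (-4)·(14) − (-10)·(5) = -6
since m = R²·116 − (-6)²:  R² = (36 + 9360) / 116 = 81
R = √81 = 9  ⇒  r_B = 9 − 1 = 8

rB=8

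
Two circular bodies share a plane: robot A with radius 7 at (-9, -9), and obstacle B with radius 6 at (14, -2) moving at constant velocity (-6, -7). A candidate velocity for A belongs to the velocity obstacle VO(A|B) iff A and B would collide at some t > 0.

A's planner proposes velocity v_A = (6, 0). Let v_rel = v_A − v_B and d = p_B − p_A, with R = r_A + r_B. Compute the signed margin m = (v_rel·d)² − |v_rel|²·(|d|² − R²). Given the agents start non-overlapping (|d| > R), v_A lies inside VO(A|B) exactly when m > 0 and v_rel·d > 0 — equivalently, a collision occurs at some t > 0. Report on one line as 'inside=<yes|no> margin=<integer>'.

d = (23, 7),  |d|² = 578;  R = 7+6 = 13,  c = 578−13² = 409
v_rel = (12, 7),  |v_rel|² = 193;  v_rel·d = (12)·(23) + (7)·(7) = 325
193·t² − 650·t + 409 = 0  ⇒  m = 325² − 193·409 = 26688
m = 26688 > 0,  v_rel·d = 325 > 0  ⇒  inside

inside=yes margin=26688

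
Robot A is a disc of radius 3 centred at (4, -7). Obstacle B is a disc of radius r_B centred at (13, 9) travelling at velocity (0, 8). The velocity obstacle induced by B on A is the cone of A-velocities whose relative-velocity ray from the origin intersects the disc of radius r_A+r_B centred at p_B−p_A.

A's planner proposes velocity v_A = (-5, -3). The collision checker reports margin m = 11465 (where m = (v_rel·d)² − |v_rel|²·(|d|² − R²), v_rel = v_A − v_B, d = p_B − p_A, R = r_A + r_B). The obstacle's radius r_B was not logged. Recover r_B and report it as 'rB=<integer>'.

m = 11465
d = (9, 16);  v_rel = (-5, -11),  |v_rel|² = 146
v_rel×d = (-5)·(16) − (-11)·(9) = 19
since m = R²·146 − 19²:  R² = (361 + 11465) / 146 = 81
R = √81 = 9  ⇒  r_B = 9 − 3 = 6

rB=6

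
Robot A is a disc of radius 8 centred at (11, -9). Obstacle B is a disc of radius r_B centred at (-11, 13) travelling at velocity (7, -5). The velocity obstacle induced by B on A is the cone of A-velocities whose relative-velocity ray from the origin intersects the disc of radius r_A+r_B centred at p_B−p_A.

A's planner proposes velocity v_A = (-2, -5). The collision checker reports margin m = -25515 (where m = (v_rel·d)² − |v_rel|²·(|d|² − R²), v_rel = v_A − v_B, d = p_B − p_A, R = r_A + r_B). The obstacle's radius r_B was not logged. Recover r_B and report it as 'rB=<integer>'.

m = -25515
d = (-22, 22);  v_rel = (-9, 0),  |v_rel|² = 81
v_rel×d = (-9)·(22) − (0)·(-22) = -198
since m = R²·81 − (-198)²:  R² = (39204 + -25515) / 81 = 169
R = √169 = 13  ⇒  r_B = 13 − 8 = 5

rB=5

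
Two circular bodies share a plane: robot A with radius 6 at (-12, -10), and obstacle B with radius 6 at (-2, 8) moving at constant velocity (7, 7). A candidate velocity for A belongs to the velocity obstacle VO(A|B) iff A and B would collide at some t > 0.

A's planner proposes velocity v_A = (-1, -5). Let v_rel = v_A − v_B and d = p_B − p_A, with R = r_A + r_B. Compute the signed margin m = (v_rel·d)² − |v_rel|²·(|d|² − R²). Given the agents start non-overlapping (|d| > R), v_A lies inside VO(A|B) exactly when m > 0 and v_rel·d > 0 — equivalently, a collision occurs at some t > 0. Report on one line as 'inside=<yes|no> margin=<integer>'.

d = (10, 18),  |d|² = 424;  R = 6+6 = 12,  c = 424−12² = 280
v_rel = (-8, -12),  |v_rel|² = 208;  v_rel·d = (-8)·(10) + (-12)·(18) = -296
208·t² + 592·t + 280 = 0  ⇒  m = (-296)² − 208·280 = 29376
m = 29376 > 0,  v_rel·d = -296 < 0  ⇒  outside

inside=no margin=29376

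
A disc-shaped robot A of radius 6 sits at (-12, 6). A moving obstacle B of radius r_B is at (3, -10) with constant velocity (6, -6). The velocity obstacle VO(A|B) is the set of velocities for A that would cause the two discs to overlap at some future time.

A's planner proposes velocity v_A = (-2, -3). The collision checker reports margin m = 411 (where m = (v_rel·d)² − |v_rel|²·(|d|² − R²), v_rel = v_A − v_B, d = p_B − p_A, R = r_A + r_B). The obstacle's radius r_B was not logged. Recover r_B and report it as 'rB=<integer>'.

m = 411
d = (15, -16);  v_rel = (-8, 3),  |v_rel|² = 73
v_rel×d = (-8)·(-16) − (3)·(15) = 83
since m = R²·73 − 83²:  R² = (6889 + 411) / 73 = 100
R = √100 = 10  ⇒  r_B = 10 − 6 = 4

rB=4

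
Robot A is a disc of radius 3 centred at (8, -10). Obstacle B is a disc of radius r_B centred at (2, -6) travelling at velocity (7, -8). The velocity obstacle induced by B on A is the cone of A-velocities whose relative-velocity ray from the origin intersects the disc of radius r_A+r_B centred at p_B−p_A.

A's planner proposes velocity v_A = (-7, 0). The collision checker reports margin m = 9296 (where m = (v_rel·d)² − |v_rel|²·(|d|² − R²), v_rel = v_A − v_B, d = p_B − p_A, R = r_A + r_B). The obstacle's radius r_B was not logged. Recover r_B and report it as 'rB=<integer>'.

m = 9296
d = (-6, 4);  v_rel = (-14, 8),  |v_rel|² = 260
v_rel×d = (-14)·(4) − (8)·(-6) = -8
since m = R²·260 − (-8)²:  R² = (64 + 9296) / 260 = 36
R = √36 = 6  ⇒  r_B = 6 − 3 = 3

rB=3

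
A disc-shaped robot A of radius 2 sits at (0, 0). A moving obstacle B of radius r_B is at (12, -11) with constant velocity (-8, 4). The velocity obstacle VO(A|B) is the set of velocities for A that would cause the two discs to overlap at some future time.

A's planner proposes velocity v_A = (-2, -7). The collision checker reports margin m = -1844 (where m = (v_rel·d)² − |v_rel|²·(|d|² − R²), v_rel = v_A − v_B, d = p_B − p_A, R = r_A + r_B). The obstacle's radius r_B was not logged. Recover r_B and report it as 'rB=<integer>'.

m = -1844
d = (12, -11);  v_rel = (6, -11),  |v_rel|² = 157
v_rel×d = (6)·(-11) − (-11)·(12) = 66
since m = R²·157 − 66²:  R² = (4356 + -1844) / 157 = 16
R = √16 = 4  ⇒  r_B = 4 − 2 = 2

rB=2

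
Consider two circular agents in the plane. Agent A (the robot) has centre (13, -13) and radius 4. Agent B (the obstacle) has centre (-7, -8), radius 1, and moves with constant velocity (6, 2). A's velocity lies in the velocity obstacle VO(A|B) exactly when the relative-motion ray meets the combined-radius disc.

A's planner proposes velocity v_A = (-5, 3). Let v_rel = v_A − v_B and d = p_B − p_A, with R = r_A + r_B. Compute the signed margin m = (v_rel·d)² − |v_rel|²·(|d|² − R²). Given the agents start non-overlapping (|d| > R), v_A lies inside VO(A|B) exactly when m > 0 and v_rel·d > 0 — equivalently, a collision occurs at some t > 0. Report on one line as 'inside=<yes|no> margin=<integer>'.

d = (-20, 5),  |d|² = 425;  R = 4+1 = 5,  c = 425−5² = 400
v_rel = (-11, 1),  |v_rel|² = 122;  v_rel·d = (-11)·(-20) + (1)·(5) = 225
122·t² − 450·t + 400 = 0  ⇒  m = 225² − 122·400 = 1825
m = 1825 > 0,  v_rel·d = 225 > 0  ⇒  inside

inside=yes margin=1825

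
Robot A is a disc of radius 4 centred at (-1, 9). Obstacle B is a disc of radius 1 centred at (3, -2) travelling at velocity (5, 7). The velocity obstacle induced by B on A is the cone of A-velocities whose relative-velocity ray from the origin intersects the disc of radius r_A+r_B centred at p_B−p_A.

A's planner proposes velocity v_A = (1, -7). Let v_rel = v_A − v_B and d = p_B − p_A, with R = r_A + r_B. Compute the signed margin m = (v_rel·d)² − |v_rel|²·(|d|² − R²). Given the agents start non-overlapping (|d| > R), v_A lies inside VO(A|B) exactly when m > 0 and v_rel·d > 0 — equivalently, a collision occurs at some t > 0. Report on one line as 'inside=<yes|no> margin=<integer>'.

d = (4, -11),  |d|² = 137;  R = 4+1 = 5,  c = 137−5² = 112
v_rel = (-4, -14),  |v_rel|² = 212;  v_rel·d = (-4)·(4) + (-14)·(-11) = 138
212·t² − 276·t + 112 = 0  ⇒  m = 138² − 212·112 = -4700
m = -4700 < 0,  v_rel·d = 138 > 0  ⇒  outside

inside=no margin=-4700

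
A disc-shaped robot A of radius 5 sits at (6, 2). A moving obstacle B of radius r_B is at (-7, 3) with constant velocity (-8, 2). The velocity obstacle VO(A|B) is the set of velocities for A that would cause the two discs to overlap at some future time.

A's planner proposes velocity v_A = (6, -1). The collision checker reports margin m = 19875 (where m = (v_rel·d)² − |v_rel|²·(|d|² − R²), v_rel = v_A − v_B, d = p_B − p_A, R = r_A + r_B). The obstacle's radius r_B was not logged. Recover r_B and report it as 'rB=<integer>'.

m = 19875
d = (-13, 1);  v_rel = (14, -3),  |v_rel|² = 205
v_rel×d = (14)·(1) − (-3)·(-13) = -25
since m = R²·205 − (-25)²:  R² = (625 + 19875) / 205 = 100
R = √100 = 10  ⇒  r_B = 10 − 5 = 5

rB=5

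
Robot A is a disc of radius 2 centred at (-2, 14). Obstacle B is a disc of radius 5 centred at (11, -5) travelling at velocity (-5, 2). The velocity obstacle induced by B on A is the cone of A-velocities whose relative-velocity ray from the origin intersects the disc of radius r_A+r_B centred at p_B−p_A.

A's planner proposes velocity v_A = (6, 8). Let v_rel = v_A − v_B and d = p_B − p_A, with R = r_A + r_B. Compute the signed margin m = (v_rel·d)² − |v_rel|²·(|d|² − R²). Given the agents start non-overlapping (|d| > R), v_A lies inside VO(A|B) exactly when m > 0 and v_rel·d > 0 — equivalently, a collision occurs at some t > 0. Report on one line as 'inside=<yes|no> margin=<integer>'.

d = (13, -19),  |d|² = 530;  R = 2+5 = 7,  c = 530−7² = 481
v_rel = (11, 6),  |v_rel|² = 157;  v_rel·d = (11)·(13) + (6)·(-19) = 29
157·t² − 58·t + 481 = 0  ⇒  m = 29² − 157·481 = -74676
m = -74676 < 0,  v_rel·d = 29 > 0  ⇒  outside

inside=no margin=-74676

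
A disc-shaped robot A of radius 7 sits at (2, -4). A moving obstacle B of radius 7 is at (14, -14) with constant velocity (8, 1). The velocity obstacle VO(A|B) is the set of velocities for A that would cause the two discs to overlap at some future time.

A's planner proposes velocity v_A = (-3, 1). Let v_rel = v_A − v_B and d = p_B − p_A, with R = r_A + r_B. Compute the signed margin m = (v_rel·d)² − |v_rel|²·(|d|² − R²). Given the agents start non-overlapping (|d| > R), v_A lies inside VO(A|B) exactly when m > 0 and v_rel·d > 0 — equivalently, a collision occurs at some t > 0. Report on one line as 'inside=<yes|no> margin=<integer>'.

d = (12, -10),  |d|² = 244;  R = 7+7 = 14,  c = 244−14² = 48
v_rel = (-11, 0),  |v_rel|² = 121;  v_rel·d = (-11)·(12) + (0)·(-10) = -132
121·t² + 264·t + 48 = 0  ⇒  m = (-132)² − 121·48 = 11616
m = 11616 > 0,  v_rel·d = -132 < 0  ⇒  outside

inside=no margin=11616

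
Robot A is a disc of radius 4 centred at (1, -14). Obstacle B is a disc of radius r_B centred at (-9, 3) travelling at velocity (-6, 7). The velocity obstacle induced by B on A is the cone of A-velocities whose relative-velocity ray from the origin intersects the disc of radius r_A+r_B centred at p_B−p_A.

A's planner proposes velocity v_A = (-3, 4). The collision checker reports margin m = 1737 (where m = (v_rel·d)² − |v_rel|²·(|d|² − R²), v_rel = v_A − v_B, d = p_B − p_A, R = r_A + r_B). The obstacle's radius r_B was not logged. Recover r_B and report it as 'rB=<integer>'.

m = 1737
d = (-10, 17);  v_rel = (3, -3),  |v_rel|² = 18
v_rel×d = (3)·(17) − (-3)·(-10) = 21
since m = R²·18 − 21²:  R² = (441 + 1737) / 18 = 121
R = √121 = 11  ⇒  r_B = 11 − 4 = 7

rB=7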